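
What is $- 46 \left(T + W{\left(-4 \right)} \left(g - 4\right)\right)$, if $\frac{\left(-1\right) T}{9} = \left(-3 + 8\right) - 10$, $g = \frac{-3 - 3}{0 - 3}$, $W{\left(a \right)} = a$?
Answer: $-2438$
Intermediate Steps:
$g = 2$ ($g = - \frac{6}{-3} = \left(-6\right) \left(- \frac{1}{3}\right) = 2$)
$T = 45$ ($T = - 9 \left(\left(-3 + 8\right) - 10\right) = - 9 \left(5 - 10\right) = \left(-9\right) \left(-5\right) = 45$)
$- 46 \left(T + W{\left(-4 \right)} \left(g - 4\right)\right) = - 46 \left(45 - 4 \left(2 - 4\right)\right) = - 46 \left(45 - -8\right) = - 46 \left(45 + 8\right) = \left(-46\right) 53 = -2438$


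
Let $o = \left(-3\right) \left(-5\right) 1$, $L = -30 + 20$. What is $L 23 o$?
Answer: $-3450$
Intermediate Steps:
$L = -10$
$o = 15$ ($o = 15 \cdot 1 = 15$)
$L 23 o = \left(-10\right) 23 \cdot 15 = \left(-230\right) 15 = -3450$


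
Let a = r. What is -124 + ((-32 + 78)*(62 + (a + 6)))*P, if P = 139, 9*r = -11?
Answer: 3841678/9 ≈ 4.2685e+5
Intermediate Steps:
r = -11/9 (r = (1/9)*(-11) = -11/9 ≈ -1.2222)
a = -11/9 ≈ -1.2222
-124 + ((-32 + 78)*(62 + (a + 6)))*P = -124 + ((-32 + 78)*(62 + (-11/9 + 6)))*139 = -124 + (46*(62 + 43/9))*139 = -124 + (46*(601/9))*139 = -124 + (27646/9)*139 = -124 + 3842794/9 = 3841678/9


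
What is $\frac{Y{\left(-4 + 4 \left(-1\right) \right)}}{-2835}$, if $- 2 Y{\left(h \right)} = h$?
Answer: $- \frac{4}{2835} \approx -0.0014109$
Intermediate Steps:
$Y{\left(h \right)} = - \frac{h}{2}$
$\frac{Y{\left(-4 + 4 \left(-1\right) \right)}}{-2835} = \frac{\left(- \frac{1}{2}\right) \left(-4 + 4 \left(-1\right)\right)}{-2835} = - \frac{-4 - 4}{2} \left(- \frac{1}{2835}\right) = \left(- \frac{1}{2}\right) \left(-8\right) \left(- \frac{1}{2835}\right) = 4 \left(- \frac{1}{2835}\right) = - \frac{4}{2835}$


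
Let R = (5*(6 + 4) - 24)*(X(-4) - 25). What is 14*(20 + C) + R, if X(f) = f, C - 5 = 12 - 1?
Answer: -250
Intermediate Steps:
C = 16 (C = 5 + (12 - 1) = 5 + 11 = 16)
R = -754 (R = (5*(6 + 4) - 24)*(-4 - 25) = (5*10 - 24)*(-29) = (50 - 24)*(-29) = 26*(-29) = -754)
14*(20 + C) + R = 14*(20 + 16) - 754 = 14*36 - 754 = 504 - 754 = -250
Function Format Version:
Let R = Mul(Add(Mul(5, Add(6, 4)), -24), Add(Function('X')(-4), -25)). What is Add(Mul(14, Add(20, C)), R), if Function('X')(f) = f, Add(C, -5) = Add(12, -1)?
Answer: -250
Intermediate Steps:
C = 16 (C = Add(5, Add(12, -1)) = Add(5, 11) = 16)
R = -754 (R = Mul(Add(Mul(5, Add(6, 4)), -24), Add(-4, -25)) = Mul(Add(Mul(5, 10), -24), -29) = Mul(Add(50, -24), -29) = Mul(26, -29) = -754)
Add(Mul(14, Add(20, C)), R) = Add(Mul(14, Add(20, 16)), -754) = Add(Mul(14, 36), -754) = Add(504, -754) = -250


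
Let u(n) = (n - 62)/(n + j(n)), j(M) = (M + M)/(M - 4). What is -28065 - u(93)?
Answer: -7661834/273 ≈ -28065.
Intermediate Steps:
j(M) = 2*M/(-4 + M) (j(M) = (2*M)/(-4 + M) = 2*M/(-4 + M))
u(n) = (-62 + n)/(n + 2*n/(-4 + n)) (u(n) = (n - 62)/(n + 2*n/(-4 + n)) = (-62 + n)/(n + 2*n/(-4 + n)))
-28065 - u(93) = -28065 - (-62 + 93)*(-4 + 93)/(93*(-2 + 93)) = -28065 - 31*89/(93*91) = -28065 - 1*89/273 = -28065 - 89/273 = -7661834/273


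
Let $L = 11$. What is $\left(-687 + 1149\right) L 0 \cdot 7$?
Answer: $0$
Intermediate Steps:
$\left(-687 + 1149\right) L 0 \cdot 7 = \left(-687 + 1149\right) 11 \cdot 0 \cdot 7 = 462 \cdot 0 \cdot 7 = 462 \cdot 0 = 0$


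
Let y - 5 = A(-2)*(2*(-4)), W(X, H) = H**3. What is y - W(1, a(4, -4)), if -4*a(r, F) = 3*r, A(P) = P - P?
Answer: 32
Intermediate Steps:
A(P) = 0
a(r, F) = -3*r/4
y = 5 (y = 5 + 0*(2*(-4)) = 5 + 0*(-8) = 5 + 0 = 5)
y - W(1, a(4, -4)) = 5 - (-3/4*4)**3 = 5 - 1*(-3)**3 = 5 - 1*(-27) = 5 + 27 = 32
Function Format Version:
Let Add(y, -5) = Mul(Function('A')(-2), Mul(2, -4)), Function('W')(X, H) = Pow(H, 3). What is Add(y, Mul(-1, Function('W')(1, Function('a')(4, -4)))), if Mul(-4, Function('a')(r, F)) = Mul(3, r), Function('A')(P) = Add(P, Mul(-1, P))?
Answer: 32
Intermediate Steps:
Function('A')(P) = 0
Function('a')(r, F) = Mul(Rational(-3, 4), r) (Function('a')(r, F) = Mul(Rational(-1, 4), Mul(3, r)) = Mul(Rational(-3, 4), r))
y = 5 (y = Add(5, Mul(0, Mul(2, -4))) = Add(5, Mul(0, -8)) = Add(5, 0) = 5)
Add(y, Mul(-1, Function('W')(1, Function('a')(4, -4)))) = Add(5, Mul(-1, Pow(Mul(Rational(-3, 4), 4), 3))) = Add(5, Mul(-1, Pow(-3, 3))) = Add(5, Mul(-1, -27)) = Add(5, 27) = 32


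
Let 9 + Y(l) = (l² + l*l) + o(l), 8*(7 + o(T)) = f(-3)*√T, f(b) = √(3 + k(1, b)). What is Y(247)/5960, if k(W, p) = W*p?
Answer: 61001/2980 ≈ 20.470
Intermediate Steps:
f(b) = √(3 + b) (f(b) = √(3 + 1*b) = √(3 + b))
o(T) = -7 (o(T) = -7 + (√(3 - 3)*√T)/8 = -7 + (√0*√T)/8 = -7 + (0*√T)/8 = -7 + (⅛)*0 = -7 + 0 = -7)
Y(l) = -16 + 2*l² (Y(l) = -9 + ((l² + l*l) - 7) = -9 + ((l² + l²) - 7) = -9 + (2*l² - 7) = -9 + (-7 + 2*l²) = -16 + 2*l²)
Y(247)/5960 = (-16 + 2*247²)/5960 = (-16 + 2*61009)*(1/5960) = (-16 + 122018)*(1/5960) = 122002*(1/5960) = 61001/2980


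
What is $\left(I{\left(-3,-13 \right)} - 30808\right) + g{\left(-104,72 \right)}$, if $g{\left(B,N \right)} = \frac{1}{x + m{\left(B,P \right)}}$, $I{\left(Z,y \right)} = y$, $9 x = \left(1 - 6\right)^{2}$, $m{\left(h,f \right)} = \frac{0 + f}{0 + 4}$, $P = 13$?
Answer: $- \frac{6688121}{217} \approx -30821.0$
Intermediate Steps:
$m{\left(h,f \right)} = \frac{f}{4}$
$x = \frac{25}{9}$ ($x = \frac{\left(1 - 6\right)^{2}}{9} = \frac{\left(-5\right)^{2}}{9} = \frac{1}{9} \cdot 25 = \frac{25}{9} \approx 2.7778$)
$g{\left(B,N \right)} = \frac{36}{217}$ ($g{\left(B,N \right)} = \frac{1}{\frac{25}{9} + \frac{1}{4} \cdot 13} = \frac{1}{\frac{25}{9} + \frac{13}{4}} = \frac{1}{\frac{217}{36}} = \frac{36}{217}$)
$\left(I{\left(-3,-13 \right)} - 30808\right) + g{\left(-104,72 \right)} = \left(-13 - 30808\right) + \frac{36}{217} = -30821 + \frac{36}{217} = - \frac{6688121}{217}$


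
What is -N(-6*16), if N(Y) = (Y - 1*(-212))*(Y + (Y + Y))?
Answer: 33408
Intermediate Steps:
N(Y) = 3*Y*(212 + Y) (N(Y) = (Y + 212)*(Y + 2*Y) = (212 + Y)*(3*Y) = 3*Y*(212 + Y))
-N(-6*16) = -3*(-6*16)*(212 - 6*16) = -3*(-96)*(212 - 96) = -3*(-96)*116 = -1*(-33408) = 33408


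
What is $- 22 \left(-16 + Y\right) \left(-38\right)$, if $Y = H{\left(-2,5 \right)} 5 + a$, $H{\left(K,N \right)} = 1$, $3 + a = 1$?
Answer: $-10868$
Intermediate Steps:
$a = -2$ ($a = -3 + 1 = -2$)
$Y = 3$ ($Y = 1 \cdot 5 - 2 = 5 - 2 = 3$)
$- 22 \left(-16 + Y\right) \left(-38\right) = - 22 \left(-16 + 3\right) \left(-38\right) = \left(-22\right) \left(-13\right) \left(-38\right) = 286 \left(-38\right) = -10868$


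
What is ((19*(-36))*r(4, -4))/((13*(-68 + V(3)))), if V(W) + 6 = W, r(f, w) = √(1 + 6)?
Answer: 684*√7/923 ≈ 1.9607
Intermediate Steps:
r(f, w) = √7
V(W) = -6 + W
((19*(-36))*r(4, -4))/((13*(-68 + V(3)))) = ((19*(-36))*√7)/((13*(-68 + (-6 + 3)))) = (-684*√7)/((13*(-68 - 3))) = (-684*√7)/((13*(-71))) = -684*√7/(-923) = -684*√7*(-1/923) = 684*√7/923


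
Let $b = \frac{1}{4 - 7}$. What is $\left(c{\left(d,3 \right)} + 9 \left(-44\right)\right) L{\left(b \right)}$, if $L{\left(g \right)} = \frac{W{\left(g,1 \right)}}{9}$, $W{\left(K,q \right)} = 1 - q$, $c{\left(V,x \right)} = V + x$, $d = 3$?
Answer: $0$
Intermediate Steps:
$b = - \frac{1}{3}$ ($b = \frac{1}{-3} = - \frac{1}{3} \approx -0.33333$)
$L{\left(g \right)} = 0$ ($L{\left(g \right)} = \frac{1 - 1}{9} = \left(1 - 1\right) \frac{1}{9} = 0 \cdot \frac{1}{9} = 0$)
$\left(c{\left(d,3 \right)} + 9 \left(-44\right)\right) L{\left(b \right)} = \left(\left(3 + 3\right) + 9 \left(-44\right)\right) 0 = \left(6 - 396\right) 0 = \left(-390\right) 0 = 0$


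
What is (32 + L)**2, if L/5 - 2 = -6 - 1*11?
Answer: 1849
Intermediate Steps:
L = -75 (L = 10 + 5*(-6 - 1*11) = 10 + 5*(-6 - 11) = 10 + 5*(-17) = 10 - 85 = -75)
(32 + L)**2 = (32 - 75)**2 = (-43)**2 = 1849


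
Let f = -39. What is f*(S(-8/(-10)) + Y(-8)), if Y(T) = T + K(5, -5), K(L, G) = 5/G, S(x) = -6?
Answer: 585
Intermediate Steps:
Y(T) = -1 + T (Y(T) = T + 5/(-5) = T + 5*(-1/5) = T - 1 = -1 + T)
f*(S(-8/(-10)) + Y(-8)) = -39*(-6 + (-1 - 8)) = -39*(-6 - 9) = -39*(-15) = 585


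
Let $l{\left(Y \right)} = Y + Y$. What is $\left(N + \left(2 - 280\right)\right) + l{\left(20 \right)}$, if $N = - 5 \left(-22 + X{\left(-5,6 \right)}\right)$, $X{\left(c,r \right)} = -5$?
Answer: $-103$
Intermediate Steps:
$l{\left(Y \right)} = 2 Y$
$N = 135$ ($N = - 5 \left(-22 - 5\right) = \left(-5\right) \left(-27\right) = 135$)
$\left(N + \left(2 - 280\right)\right) + l{\left(20 \right)} = \left(135 + \left(2 - 280\right)\right) + 2 \cdot 20 = \left(135 + \left(2 - 280\right)\right) + 40 = \left(135 - 278\right) + 40 = -143 + 40 = -103$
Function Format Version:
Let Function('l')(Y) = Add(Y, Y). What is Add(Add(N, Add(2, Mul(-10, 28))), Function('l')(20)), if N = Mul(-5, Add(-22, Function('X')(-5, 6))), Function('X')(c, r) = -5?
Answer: -103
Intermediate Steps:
Function('l')(Y) = Mul(2, Y)
N = 135 (N = Mul(-5, Add(-22, -5)) = Mul(-5, -27) = 135)
Add(Add(N, Add(2, Mul(-10, 28))), Function('l')(20)) = Add(Add(135, Add(2, Mul(-10, 28))), Mul(2, 20)) = Add(Add(135, Add(2, -280)), 40) = Add(Add(135, -278), 40) = Add(-143, 40) = -103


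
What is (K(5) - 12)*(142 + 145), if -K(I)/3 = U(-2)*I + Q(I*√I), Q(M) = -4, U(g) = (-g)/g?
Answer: 4305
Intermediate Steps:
U(g) = -1
K(I) = 12 + 3*I (K(I) = -3*(-I - 4) = -3*(-4 - I) = 12 + 3*I)
(K(5) - 12)*(142 + 145) = ((12 + 3*5) - 12)*(142 + 145) = ((12 + 15) - 12)*287 = (27 - 12)*287 = 15*287 = 4305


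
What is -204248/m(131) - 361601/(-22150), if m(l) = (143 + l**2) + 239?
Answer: 1819473143/388577450 ≈ 4.6824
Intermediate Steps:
m(l) = 382 + l**2
-204248/m(131) - 361601/(-22150) = -204248/(382 + 131**2) - 361601/(-22150) = -204248/(382 + 17161) - 361601*(-1/22150) = -204248/17543 + 361601/22150 = 1819473143/388577450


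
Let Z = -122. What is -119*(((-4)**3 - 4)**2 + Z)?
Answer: -535738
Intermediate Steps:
-119*(((-4)**3 - 4)**2 + Z) = -119*(((-4)**3 - 4)**2 - 122) = -119*((-64 - 4)**2 - 122) = -119*((-68)**2 - 122) = -119*(4624 - 122) = -119*4502 = -535738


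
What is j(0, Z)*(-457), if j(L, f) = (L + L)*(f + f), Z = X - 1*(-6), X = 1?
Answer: 0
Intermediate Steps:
Z = 7 (Z = 1 - 1*(-6) = 1 + 6 = 7)
j(L, f) = 4*L*f (j(L, f) = (2*L)*(2*f) = 4*L*f)
j(0, Z)*(-457) = (4*0*7)*(-457) = 0*(-457) = 0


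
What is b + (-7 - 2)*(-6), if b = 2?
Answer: 56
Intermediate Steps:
b + (-7 - 2)*(-6) = 2 + (-7 - 2)*(-6) = 2 - 9*(-6) = 2 + 54 = 56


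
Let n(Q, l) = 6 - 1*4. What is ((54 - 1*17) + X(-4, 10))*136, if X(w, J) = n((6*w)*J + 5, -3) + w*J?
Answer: -136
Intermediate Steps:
n(Q, l) = 2 (n(Q, l) = 6 - 4 = 2)
X(w, J) = 2 + J*w (X(w, J) = 2 + w*J = 2 + J*w)
((54 - 1*17) + X(-4, 10))*136 = ((54 - 1*17) + (2 + 10*(-4)))*136 = ((54 - 17) + (2 - 40))*136 = (37 - 38)*136 = -1*136 = -136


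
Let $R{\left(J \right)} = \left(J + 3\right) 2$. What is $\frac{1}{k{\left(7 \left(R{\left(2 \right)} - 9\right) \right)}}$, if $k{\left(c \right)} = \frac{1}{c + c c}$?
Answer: $56$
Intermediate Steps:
$R{\left(J \right)} = 6 + 2 J$ ($R{\left(J \right)} = \left(3 + J\right) 2 = 6 + 2 J$)
$k{\left(c \right)} = \frac{1}{c + c^{2}}$
$\frac{1}{k{\left(7 \left(R{\left(2 \right)} - 9\right) \right)}} = \frac{1}{\frac{1}{7 \left(\left(6 + 2 \cdot 2\right) - 9\right)} \frac{1}{1 + 7 \left(\left(6 + 2 \cdot 2\right) - 9\right)}} = \frac{1}{\frac{1}{7 \left(\left(6 + 4\right) - 9\right)} \frac{1}{1 + 7 \left(\left(6 + 4\right) - 9\right)}} = \frac{1}{\frac{1}{7 \left(10 - 9\right)} \frac{1}{1 + 7 \left(10 - 9\right)}} = \frac{1}{\frac{1}{7 \cdot 1} \frac{1}{1 + 7 \cdot 1}} = \frac{1}{\frac{1}{7} \frac{1}{1 + 7}} = \frac{1}{\frac{1}{7} \cdot \frac{1}{8}} = \frac{1}{\frac{1}{56}} = 56$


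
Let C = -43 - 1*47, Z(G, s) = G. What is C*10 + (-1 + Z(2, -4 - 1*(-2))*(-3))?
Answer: -907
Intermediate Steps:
C = -90 (C = -43 - 47 = -90)
C*10 + (-1 + Z(2, -4 - 1*(-2))*(-3)) = -90*10 + (-1 + 2*(-3)) = -900 + (-1 - 6) = -900 - 7 = -907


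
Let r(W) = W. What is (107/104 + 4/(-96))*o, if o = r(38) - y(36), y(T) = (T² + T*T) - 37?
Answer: -64603/26 ≈ -2484.7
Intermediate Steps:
y(T) = -37 + 2*T² (y(T) = (T² + T²) - 37 = 2*T² - 37 = -37 + 2*T²)
o = -2517 (o = 38 - (-37 + 2*36²) = 38 - (-37 + 2*1296) = 38 - (-37 + 2592) = 38 - 1*2555 = 38 - 2555 = -2517)
(107/104 + 4/(-96))*o = (107/104 + 4/(-96))*(-2517) = (107*(1/104) + 4*(-1/96))*(-2517) = (107/104 - 1/24)*(-2517) = (77/78)*(-2517) = -64603/26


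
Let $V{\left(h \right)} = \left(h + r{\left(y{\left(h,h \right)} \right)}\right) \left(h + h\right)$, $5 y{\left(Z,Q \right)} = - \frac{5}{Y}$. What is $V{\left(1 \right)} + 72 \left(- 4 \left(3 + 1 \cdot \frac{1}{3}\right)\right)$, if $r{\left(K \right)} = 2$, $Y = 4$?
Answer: $-954$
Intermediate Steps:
$y{\left(Z,Q \right)} = - \frac{1}{4}$ ($y{\left(Z,Q \right)} = \frac{\left(-5\right) \frac{1}{4}}{5} = \frac{1}{5} \left(- \frac{5}{4}\right) = - \frac{1}{4}$)
$V{\left(h \right)} = 2 h \left(2 + h\right)$ ($V{\left(h \right)} = \left(h + 2\right) \left(h + h\right) = \left(2 + h\right) 2 h = 2 h \left(2 + h\right)$)
$V{\left(1 \right)} + 72 \left(- 4 \left(3 + 1 \cdot \frac{1}{3}\right)\right) = 2 \cdot 1 \left(2 + 1\right) + 72 \left(- 4 \left(3 + 1 \cdot \frac{1}{3}\right)\right) = 2 \cdot 1 \cdot 3 + 72 \left(- 4 \left(3 + 1 \cdot \frac{1}{3}\right)\right) = 6 + 72 \left(- 4 \left(3 + \frac{1}{3}\right)\right) = 6 + 72 \left(\left(-4\right) \frac{10}{3}\right) = 6 + 72 \left(- \frac{40}{3}\right) = 6 - 960 = -954$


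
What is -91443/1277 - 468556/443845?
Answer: -41184864347/566790065 ≈ -72.663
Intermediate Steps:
-91443/1277 - 468556/443845 = -41184864347/566790065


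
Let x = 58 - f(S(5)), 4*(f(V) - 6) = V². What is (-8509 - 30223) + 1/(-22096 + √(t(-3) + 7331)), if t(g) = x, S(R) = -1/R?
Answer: -1890996298623932/48822583301 - 10*√738299/48822583301 ≈ -38732.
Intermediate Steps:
f(V) = 6 + V²/4
x = 5199/100 (x = 58 - (6 + (-1/5)²/4) = 58 - (6 + (-1*⅕)²/4) = 58 - (6 + (-⅕)²/4) = 58 - (6 + (¼)*(1/25)) = 58 - (6 + 1/100) = 58 - 1*601/100 = 58 - 601/100 = 5199/100 ≈ 51.990)
t(g) = 5199/100
(-8509 - 30223) + 1/(-22096 + √(t(-3) + 7331)) = (-8509 - 30223) + 1/(-22096 + √(5199/100 + 7331)) = -38732 + 1/(-22096 + √(738299/100)) = -38732 + 1/(-22096 + √738299/10)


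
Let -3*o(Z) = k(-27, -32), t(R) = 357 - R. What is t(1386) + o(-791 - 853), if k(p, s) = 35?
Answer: -3122/3 ≈ -1040.7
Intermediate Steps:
o(Z) = -35/3 (o(Z) = -1/3*35 = -35/3)
t(1386) + o(-791 - 853) = (357 - 1*1386) - 35/3 = (357 - 1386) - 35/3 = -1029 - 35/3 = -3122/3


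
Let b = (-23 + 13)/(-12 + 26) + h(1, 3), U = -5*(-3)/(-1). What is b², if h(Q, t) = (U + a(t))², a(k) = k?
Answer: 1006009/49 ≈ 20531.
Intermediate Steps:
U = -15 (U = 15*(-1) = -15)
h(Q, t) = (-15 + t)²
b = 1003/7 (b = (-23 + 13)/(-12 + 26) + (-15 + 3)² = -10/14 + (-12)² = -10*1/14 + 144 = -5/7 + 144 = 1003/7 ≈ 143.29)
b² = (1003/7)² = 1006009/49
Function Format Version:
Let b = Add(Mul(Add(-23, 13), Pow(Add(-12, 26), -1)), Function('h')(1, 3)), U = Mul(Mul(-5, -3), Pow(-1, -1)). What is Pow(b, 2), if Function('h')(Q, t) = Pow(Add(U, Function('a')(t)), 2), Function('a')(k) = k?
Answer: Rational(1006009, 49) ≈ 20531.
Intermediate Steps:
U = -15 (U = Mul(15, -1) = -15)
Function('h')(Q, t) = Pow(Add(-15, t), 2)
b = Rational(1003, 7) (b = Add(Mul(Add(-23, 13), Pow(Add(-12, 26), -1)), Pow(Add(-15, 3), 2)) = Add(Mul(-10, Pow(14, -1)), Pow(-12, 2)) = Add(Mul(-10, Rational(1, 14)), 144) = Add(Rational(-5, 7), 144) = Rational(1003, 7) ≈ 143.29)
Pow(b, 2) = Pow(Rational(1003, 7), 2) = Rational(1006009, 49)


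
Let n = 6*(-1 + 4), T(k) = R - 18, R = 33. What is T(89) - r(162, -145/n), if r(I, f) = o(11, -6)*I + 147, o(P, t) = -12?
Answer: 1812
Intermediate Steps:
T(k) = 15 (T(k) = 33 - 18 = 15)
n = 18 (n = 6*3 = 18)
r(I, f) = 147 - 12*I (r(I, f) = -12*I + 147 = 147 - 12*I)
T(89) - r(162, -145/n) = 15 - (147 - 12*162) = 15 - (147 - 1944) = 15 - 1*(-1797) = 15 + 1797 = 1812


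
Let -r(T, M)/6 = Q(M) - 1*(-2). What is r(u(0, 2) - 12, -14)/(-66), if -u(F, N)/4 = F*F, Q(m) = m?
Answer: -12/11 ≈ -1.0909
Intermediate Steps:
u(F, N) = -4*F² (u(F, N) = -4*F*F = -4*F²)
r(T, M) = -12 - 6*M (r(T, M) = -6*(M - 1*(-2)) = -6*(M + 2) = -6*(2 + M) = -12 - 6*M)
r(u(0, 2) - 12, -14)/(-66) = (-12 - 6*(-14))/(-66) = (-12 + 84)*(-1/66) = 72*(-1/66) = -12/11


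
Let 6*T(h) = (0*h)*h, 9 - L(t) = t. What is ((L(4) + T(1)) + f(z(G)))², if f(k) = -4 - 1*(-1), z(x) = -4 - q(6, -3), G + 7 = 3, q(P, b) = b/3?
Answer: 4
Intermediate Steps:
q(P, b) = b/3 (q(P, b) = b*(⅓) = b/3)
G = -4 (G = -7 + 3 = -4)
L(t) = 9 - t
T(h) = 0 (T(h) = ((0*h)*h)/6 = (0*h)/6 = (⅙)*0 = 0)
z(x) = -3 (z(x) = -4 - (-3)/3 = -4 - 1*(-1) = -4 + 1 = -3)
f(k) = -3 (f(k) = -4 + 1 = -3)
((L(4) + T(1)) + f(z(G)))² = (((9 - 1*4) + 0) - 3)² = (((9 - 4) + 0) - 3)² = ((5 + 0) - 3)² = (5 - 3)² = 2² = 4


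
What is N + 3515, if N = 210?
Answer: 3725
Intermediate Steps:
N + 3515 = 210 + 3515 = 3725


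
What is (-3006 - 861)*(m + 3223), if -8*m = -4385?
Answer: -116663523/8 ≈ -1.4583e+7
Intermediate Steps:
m = 4385/8 (m = -⅛*(-4385) = 4385/8 ≈ 548.13)
(-3006 - 861)*(m + 3223) = (-3006 - 861)*(4385/8 + 3223) = -3867*30169/8 = -116663523/8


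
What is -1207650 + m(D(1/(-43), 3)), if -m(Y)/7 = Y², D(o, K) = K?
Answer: -1207713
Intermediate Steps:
m(Y) = -7*Y²
-1207650 + m(D(1/(-43), 3)) = -1207650 - 7*3² = -1207650 - 7*9 = -1207650 - 63 = -1207713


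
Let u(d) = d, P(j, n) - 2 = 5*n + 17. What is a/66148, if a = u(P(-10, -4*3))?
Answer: -41/66148 ≈ -0.00061982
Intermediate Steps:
P(j, n) = 19 + 5*n (P(j, n) = 2 + (5*n + 17) = 2 + (17 + 5*n) = 19 + 5*n)
a = -41 (a = 19 + 5*(-4*3) = 19 + 5*(-12) = 19 - 60 = -41)
a/66148 = -41/66148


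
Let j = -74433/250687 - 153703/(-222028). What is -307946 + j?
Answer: -17140108616759419/55659533236 ≈ -3.0795e+5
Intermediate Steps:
j = 22005133837/55659533236 (j = -74433*1/250687 - 153703*(-1/222028) = -74433/250687 + 153703/222028 = 22005133837/55659533236 ≈ 0.39535)
-307946 + j = -307946 + 22005133837/55659533236 = -17140108616759419/55659533236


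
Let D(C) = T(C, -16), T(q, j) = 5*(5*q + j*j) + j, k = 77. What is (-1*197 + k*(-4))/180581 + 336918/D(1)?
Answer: 60840338413/232768909 ≈ 261.38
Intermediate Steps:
T(q, j) = j + 5*j**2 + 25*q (T(q, j) = 5*(5*q + j**2) + j = 5*(j**2 + 5*q) + j = (5*j**2 + 25*q) + j = j + 5*j**2 + 25*q)
D(C) = 1264 + 25*C (D(C) = -16 + 5*(-16)**2 + 25*C = -16 + 5*256 + 25*C = -16 + 1280 + 25*C = 1264 + 25*C)
(-1*197 + k*(-4))/180581 + 336918/D(1) = (-1*197 + 77*(-4))/180581 + 336918/(1264 + 25*1) = (-197 - 308)*(1/180581) + 336918/(1264 + 25) = -505*1/180581 + 336918/1289 = -505/180581 + 336918*(1/1289) = -505/180581 + 336918/1289 = 60840338413/232768909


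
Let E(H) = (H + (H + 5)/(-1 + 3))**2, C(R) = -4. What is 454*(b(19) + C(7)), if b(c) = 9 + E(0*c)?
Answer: 10215/2 ≈ 5107.5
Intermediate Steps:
E(H) = (5/2 + 3*H/2)**2 (E(H) = (H + (5 + H)/2)**2 = (H + (5 + H)*(1/2))**2 = (H + (5/2 + H/2))**2 = (5/2 + 3*H/2)**2)
b(c) = 61/4 (b(c) = 9 + (5 + 3*(0*c))**2/4 = 9 + (5 + 3*0)**2/4 = 9 + (5 + 0)**2/4 = 9 + (1/4)*5**2 = 9 + (1/4)*25 = 9 + 25/4 = 61/4)
454*(b(19) + C(7)) = 454*(61/4 - 4) = 454*(45/4) = 10215/2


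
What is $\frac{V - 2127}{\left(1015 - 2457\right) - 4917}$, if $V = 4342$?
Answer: $- \frac{2215}{6359} \approx -0.34833$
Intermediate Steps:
$\frac{V - 2127}{\left(1015 - 2457\right) - 4917} = \frac{4342 - 2127}{\left(1015 - 2457\right) - 4917} = \frac{2215}{\left(1015 - 2457\right) - 4917} = \frac{2215}{-1442 - 4917} = \frac{2215}{-6359} = 2215 \left(- \frac{1}{6359}\right) = - \frac{2215}{6359}$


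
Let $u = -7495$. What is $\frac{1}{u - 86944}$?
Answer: $- \frac{1}{94439} \approx -1.0589 \cdot 10^{-5}$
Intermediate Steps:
$\frac{1}{u - 86944} = \frac{1}{-7495 - 86944} = \frac{1}{-94439} = - \frac{1}{94439}$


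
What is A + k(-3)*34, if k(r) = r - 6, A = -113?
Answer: -419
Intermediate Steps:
k(r) = -6 + r
A + k(-3)*34 = -113 + (-6 - 3)*34 = -113 - 9*34 = -113 - 306 = -419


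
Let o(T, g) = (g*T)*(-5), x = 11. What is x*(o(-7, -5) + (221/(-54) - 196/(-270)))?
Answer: -58861/30 ≈ -1962.0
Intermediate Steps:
o(T, g) = -5*T*g (o(T, g) = (T*g)*(-5) = -5*T*g)
x*(o(-7, -5) + (221/(-54) - 196/(-270))) = 11*(-5*(-7)*(-5) + (221/(-54) - 196/(-270))) = 11*(-175 + (221*(-1/54) - 196*(-1/270))) = 11*(-175 + (-221/54 + 98/135)) = 11*(-175 - 101/30) = 11*(-5351/30) = -58861/30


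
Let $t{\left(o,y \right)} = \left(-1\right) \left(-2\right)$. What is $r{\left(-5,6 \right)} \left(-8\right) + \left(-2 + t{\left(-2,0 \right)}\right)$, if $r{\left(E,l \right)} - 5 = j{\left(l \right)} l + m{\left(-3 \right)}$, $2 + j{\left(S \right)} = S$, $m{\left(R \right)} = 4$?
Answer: $-264$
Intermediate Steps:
$t{\left(o,y \right)} = 2$
$j{\left(S \right)} = -2 + S$
$r{\left(E,l \right)} = 9 + l \left(-2 + l\right)$ ($r{\left(E,l \right)} = 5 + \left(\left(-2 + l\right) l + 4\right) = 5 + \left(l \left(-2 + l\right) + 4\right) = 5 + \left(4 + l \left(-2 + l\right)\right) = 9 + l \left(-2 + l\right)$)
$r{\left(-5,6 \right)} \left(-8\right) + \left(-2 + t{\left(-2,0 \right)}\right) = \left(9 + 6 \left(-2 + 6\right)\right) \left(-8\right) + \left(-2 + 2\right) = \left(9 + 6 \cdot 4\right) \left(-8\right) + 0 = \left(9 + 24\right) \left(-8\right) + 0 = 33 \left(-8\right) + 0 = -264 + 0 = -264$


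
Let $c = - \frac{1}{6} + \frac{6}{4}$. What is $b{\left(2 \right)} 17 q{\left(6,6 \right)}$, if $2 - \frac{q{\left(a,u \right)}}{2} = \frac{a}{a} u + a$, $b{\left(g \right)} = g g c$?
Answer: $- \frac{5440}{3} \approx -1813.3$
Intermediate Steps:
$c = \frac{4}{3}$ ($c = \left(-1\right) \frac{1}{6} + 6 \cdot \frac{1}{4} = - \frac{1}{6} + \frac{3}{2} = \frac{4}{3} \approx 1.3333$)
$b{\left(g \right)} = \frac{4 g^{2}}{3}$ ($b{\left(g \right)} = g g \frac{4}{3} = g^{2} \cdot \frac{4}{3} = \frac{4 g^{2}}{3}$)
$q{\left(a,u \right)} = 4 - 2 a - 2 u$ ($q{\left(a,u \right)} = 4 - 2 \left(\frac{a}{a} u + a\right) = 4 - 2 \left(1 u + a\right) = 4 - 2 \left(u + a\right) = 4 - 2 \left(a + u\right) = 4 - \left(2 a + 2 u\right) = 4 - 2 a - 2 u$)
$b{\left(2 \right)} 17 q{\left(6,6 \right)} = \frac{4 \cdot 2^{2}}{3} \cdot 17 \left(4 - 12 - 12\right) = \frac{4}{3} \cdot 4 \cdot 17 \left(4 - 12 - 12\right) = \frac{16}{3} \cdot 17 \left(-20\right) = \frac{272}{3} \left(-20\right) = - \frac{5440}{3}$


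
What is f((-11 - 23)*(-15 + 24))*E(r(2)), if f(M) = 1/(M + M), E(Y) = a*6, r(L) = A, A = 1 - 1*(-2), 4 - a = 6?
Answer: 1/51 ≈ 0.019608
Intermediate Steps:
a = -2 (a = 4 - 1*6 = 4 - 6 = -2)
A = 3 (A = 1 + 2 = 3)
r(L) = 3
E(Y) = -12 (E(Y) = -2*6 = -12)
f(M) = 1/(2*M)
f((-11 - 23)*(-15 + 24))*E(r(2)) = (1/(2*(((-11 - 23)*(-15 + 24)))))*(-12) = (1/(2*((-34*9))))*(-12) = ((½)/(-306))*(-12) = ((½)*(-1/306))*(-12) = -1/612*(-12) = 1/51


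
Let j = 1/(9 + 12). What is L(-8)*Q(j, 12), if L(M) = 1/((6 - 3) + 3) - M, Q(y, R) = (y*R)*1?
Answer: 14/3 ≈ 4.6667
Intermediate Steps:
j = 1/21 ≈ 0.047619
Q(y, R) = R*y (Q(y, R) = (R*y)*1 = R*y)
L(M) = 1/6 - M (L(M) = 1/(3 + 3) - M = 1/6 - M)
L(-8)*Q(j, 12) = (1/6 - 1*(-8))*(12*(1/21)) = (1/6 + 8)*(4/7) = (49/6)*(4/7) = 14/3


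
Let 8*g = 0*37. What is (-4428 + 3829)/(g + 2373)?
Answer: -599/2373 ≈ -0.25242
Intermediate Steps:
g = 0 (g = (0*37)/8 = (1/8)*0 = 0)
(-4428 + 3829)/(g + 2373) = (-4428 + 3829)/(0 + 2373) = -599/2373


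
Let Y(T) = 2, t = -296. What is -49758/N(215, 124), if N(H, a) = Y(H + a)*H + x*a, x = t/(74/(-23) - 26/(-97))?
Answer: -40925955/10589503 ≈ -3.8648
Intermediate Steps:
x = 165094/1645 (x = -296/(74/(-23) - 26/(-97)) = -296/(74*(-1/23) - 26*(-1/97)) = -296/(-74/23 + 26/97) = -296/(-6580/2231) = -296*(-2231/6580) = 165094/1645 ≈ 100.36)
N(H, a) = 2*H + 165094*a/1645
-49758/N(215, 124) = -49758/(2*215 + (165094/1645)*124) = -49758/(430 + 20471656/1645) = -49758/21179006/1645 = -49758*1645/21179006 = -40925955/10589503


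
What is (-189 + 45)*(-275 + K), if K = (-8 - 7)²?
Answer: 7200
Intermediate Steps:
K = 225 (K = (-15)² = 225)
(-189 + 45)*(-275 + K) = (-189 + 45)*(-275 + 225) = -144*(-50) = 7200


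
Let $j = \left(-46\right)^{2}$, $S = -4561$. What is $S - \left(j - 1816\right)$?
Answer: $-4861$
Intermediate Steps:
$j = 2116$
$S - \left(j - 1816\right) = -4561 - \left(2116 - 1816\right) = -4561 - 300 = -4861$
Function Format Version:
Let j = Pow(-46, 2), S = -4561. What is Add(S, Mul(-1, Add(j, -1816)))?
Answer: -4861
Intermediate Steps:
j = 2116
Add(S, Mul(-1, Add(j, -1816))) = Add(-4561, Mul(-1, Add(2116, -1816))) = Add(-4561, Mul(-1, 300)) = Add(-4561, -300) = -4861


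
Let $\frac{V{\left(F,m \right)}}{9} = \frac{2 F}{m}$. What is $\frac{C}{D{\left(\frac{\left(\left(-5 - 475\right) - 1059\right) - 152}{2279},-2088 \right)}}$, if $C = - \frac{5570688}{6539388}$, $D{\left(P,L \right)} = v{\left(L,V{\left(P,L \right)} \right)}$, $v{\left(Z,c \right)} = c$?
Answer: $- \frac{1378922624}{10354031} \approx -133.18$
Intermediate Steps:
$V{\left(F,m \right)} = \frac{18 F}{m}$ ($V{\left(F,m \right)} = 9 \frac{2 F}{m} = \frac{18 F}{m}$)
$D{\left(P,L \right)} = \frac{18 P}{L}$
$C = - \frac{464224}{544949}$ ($C = \left(-5570688\right) \frac{1}{6539388} = - \frac{464224}{544949} \approx -0.85187$)
$\frac{C}{D{\left(\frac{\left(\left(-5 - 475\right) - 1059\right) - 152}{2279},-2088 \right)}} = - \frac{464224}{544949 \frac{18 \frac{\left(\left(-5 - 475\right) - 1059\right) - 152}{2279}}{-2088}} = - \frac{464224}{544949 \cdot 18 \left(\left(\left(-5 - 475\right) - 1059\right) - 152\right) \frac{1}{2279} \left(- \frac{1}{2088}\right)} = - \frac{464224}{544949 \cdot 18 \left(\left(-480 - 1059\right) - 152\right) \frac{1}{2279} \left(- \frac{1}{2088}\right)} = - \frac{464224}{544949 \cdot 18 \left(-1539 - 152\right) \frac{1}{2279} \left(- \frac{1}{2088}\right)} = - \frac{464224}{544949 \cdot 18 \left(\left(-1691\right) \frac{1}{2279}\right) \left(- \frac{1}{2088}\right)} = - \frac{464224}{544949 \cdot 18 \left(- \frac{1691}{2279}\right) \left(- \frac{1}{2088}\right)} = - \frac{464224}{544949 \cdot \frac{1691}{264364}} = \left(- \frac{464224}{544949}\right) \frac{264364}{1691} = - \frac{1378922624}{10354031}$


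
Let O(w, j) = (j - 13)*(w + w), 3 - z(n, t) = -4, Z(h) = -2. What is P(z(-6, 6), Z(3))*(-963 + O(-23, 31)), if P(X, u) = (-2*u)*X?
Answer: -50148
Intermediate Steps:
z(n, t) = 7 (z(n, t) = 3 - 1*(-4) = 3 + 4 = 7)
P(X, u) = -2*X*u
O(w, j) = 2*w*(-13 + j) (O(w, j) = (-13 + j)*(2*w) = 2*w*(-13 + j))
P(z(-6, 6), Z(3))*(-963 + O(-23, 31)) = (-2*7*(-2))*(-963 + 2*(-23)*(-13 + 31)) = 28*(-963 + 2*(-23)*18) = 28*(-963 - 828) = 28*(-1791) = -50148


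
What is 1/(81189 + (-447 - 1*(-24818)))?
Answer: 1/105560 ≈ 9.4733e-6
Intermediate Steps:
1/(81189 + (-447 - 1*(-24818))) = 1/(81189 + (-447 + 24818)) = 1/(81189 + 24371) = 1/105560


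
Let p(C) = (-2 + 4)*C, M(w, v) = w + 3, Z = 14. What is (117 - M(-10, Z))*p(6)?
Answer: 1488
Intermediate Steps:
M(w, v) = 3 + w
p(C) = 2*C
(117 - M(-10, Z))*p(6) = (117 - (3 - 10))*(2*6) = (117 - 1*(-7))*12 = (117 + 7)*12 = 124*12 = 1488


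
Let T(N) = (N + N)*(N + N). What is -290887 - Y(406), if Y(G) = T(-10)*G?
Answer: -453287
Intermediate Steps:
T(N) = 4*N² (T(N) = (2*N)*(2*N) = 4*N²)
Y(G) = 400*G (Y(G) = (4*(-10)²)*G = (4*100)*G = 400*G)
-290887 - Y(406) = -290887 - 400*406 = -290887 - 1*162400 = -290887 - 162400 = -453287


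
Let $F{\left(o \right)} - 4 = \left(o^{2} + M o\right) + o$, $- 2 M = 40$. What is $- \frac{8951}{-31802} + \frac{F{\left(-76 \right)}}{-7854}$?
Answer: $- \frac{3796107}{5946974} \approx -0.63833$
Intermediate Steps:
$M = -20$ ($M = \left(- \frac{1}{2}\right) 40 = -20$)
$F{\left(o \right)} = 4 + o^{2} - 19 o$ ($F{\left(o \right)} = 4 + \left(\left(o^{2} - 20 o\right) + o\right) = 4 + \left(o^{2} - 19 o\right) = 4 + o^{2} - 19 o$)
$- \frac{8951}{-31802} + \frac{F{\left(-76 \right)}}{-7854} = - \frac{8951}{-31802} + \frac{4 + \left(-76\right)^{2} - -1444}{-7854} = \left(-8951\right) \left(- \frac{1}{31802}\right) + \left(4 + 5776 + 1444\right) \left(- \frac{1}{7854}\right) = \frac{8951}{31802} + 7224 \left(- \frac{1}{7854}\right) = \frac{8951}{31802} - \frac{172}{187} = - \frac{3796107}{5946974}$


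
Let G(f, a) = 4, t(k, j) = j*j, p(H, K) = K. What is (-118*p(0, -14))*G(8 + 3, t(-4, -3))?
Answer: 6608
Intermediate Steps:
t(k, j) = j²
(-118*p(0, -14))*G(8 + 3, t(-4, -3)) = -118*(-14)*4 = 1652*4 = 6608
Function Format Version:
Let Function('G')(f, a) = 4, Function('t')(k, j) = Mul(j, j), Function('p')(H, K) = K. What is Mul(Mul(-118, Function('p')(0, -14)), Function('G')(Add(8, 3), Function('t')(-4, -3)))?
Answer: 6608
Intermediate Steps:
Function('t')(k, j) = Pow(j, 2)
Mul(Mul(-118, Function('p')(0, -14)), Function('G')(Add(8, 3), Function('t')(-4, -3))) = Mul(Mul(-118, -14), 4) = Mul(1652, 4) = 6608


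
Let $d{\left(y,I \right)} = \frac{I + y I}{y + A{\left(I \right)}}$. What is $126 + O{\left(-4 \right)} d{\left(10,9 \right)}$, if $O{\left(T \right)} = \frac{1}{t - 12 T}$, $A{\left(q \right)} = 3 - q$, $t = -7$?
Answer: $\frac{20763}{164} \approx 126.6$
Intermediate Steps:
$d{\left(y,I \right)} = \frac{I + I y}{3 + y - I}$ ($d{\left(y,I \right)} = \frac{I + y I}{y - \left(-3 + I\right)} = \frac{I + I y}{3 + y - I}$)
$O{\left(T \right)} = \frac{1}{-7 - 12 T}$
$126 + O{\left(-4 \right)} d{\left(10,9 \right)} = 126 + - \frac{1}{7 + 12 \left(-4\right)} \frac{9 \left(1 + 10\right)}{3 + 10 - 9} = 126 + - \frac{1}{7 - 48} \cdot 9 \frac{1}{3 + 10 - 9} \cdot 11 = 126 + - \frac{1}{-41} \cdot 9 \cdot \frac{1}{4} \cdot 11 = 126 + \left(-1\right) \left(- \frac{1}{41}\right) 9 \cdot \frac{1}{4} \cdot 11 = 126 + \frac{1}{41} \cdot \frac{99}{4} = 126 + \frac{99}{164} = \frac{20763}{164}$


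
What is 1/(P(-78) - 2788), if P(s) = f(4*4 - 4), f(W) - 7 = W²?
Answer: -1/2637 ≈ -0.00037922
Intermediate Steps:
f(W) = 7 + W²
P(s) = 151 (P(s) = 7 + (4*4 - 4)² = 7 + (16 - 4)² = 7 + 12² = 7 + 144 = 151)
1/(P(-78) - 2788) = 1/(151 - 2788) = 1/(-2637) = -1/2637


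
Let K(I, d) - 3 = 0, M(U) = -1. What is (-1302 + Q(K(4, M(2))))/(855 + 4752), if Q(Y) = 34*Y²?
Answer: -332/1869 ≈ -0.17764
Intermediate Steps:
K(I, d) = 3 (K(I, d) = 3 + 0 = 3)
(-1302 + Q(K(4, M(2))))/(855 + 4752) = (-1302 + 34*3²)/(855 + 4752) = (-1302 + 34*9)/5607 = (-1302 + 306)*(1/5607) = -996*1/5607 = -332/1869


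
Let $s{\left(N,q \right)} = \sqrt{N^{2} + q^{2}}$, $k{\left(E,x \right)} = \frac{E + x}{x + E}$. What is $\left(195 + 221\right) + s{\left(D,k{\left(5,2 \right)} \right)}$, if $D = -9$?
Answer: $416 + \sqrt{82} \approx 425.06$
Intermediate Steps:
$k{\left(E,x \right)} = 1$ ($k{\left(E,x \right)} = \frac{E + x}{E + x} = 1$)
$\left(195 + 221\right) + s{\left(D,k{\left(5,2 \right)} \right)} = \left(195 + 221\right) + \sqrt{\left(-9\right)^{2} + 1^{2}} = 416 + \sqrt{81 + 1} = 416 + \sqrt{82}$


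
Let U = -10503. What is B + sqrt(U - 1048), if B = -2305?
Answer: -2305 + I*sqrt(11551) ≈ -2305.0 + 107.48*I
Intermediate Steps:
B + sqrt(U - 1048) = -2305 + sqrt(-10503 - 1048) = -2305 + sqrt(-11551) = -2305 + I*sqrt(11551)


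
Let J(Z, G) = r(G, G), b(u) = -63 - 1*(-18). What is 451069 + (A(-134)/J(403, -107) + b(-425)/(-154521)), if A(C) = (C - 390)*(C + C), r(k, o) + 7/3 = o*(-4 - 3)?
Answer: 1084668590179/2403660 ≈ 4.5126e+5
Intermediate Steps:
r(k, o) = -7/3 - 7*o (r(k, o) = -7/3 + o*(-4 - 3) = -7/3 + o*(-7) = -7/3 - 7*o)
b(u) = -45 (b(u) = -63 + 18 = -45)
A(C) = 2*C*(-390 + C) (A(C) = (-390 + C)*(2*C) = 2*C*(-390 + C))
J(Z, G) = -7/3 - 7*G
451069 + (A(-134)/J(403, -107) + b(-425)/(-154521)) = 451069 + ((2*(-134)*(-390 - 134))/(-7/3 - 7*(-107)) - 45/(-154521)) = 451069 + ((2*(-134)*(-524))/(-7/3 + 749) - 45*(-1/154521)) = 451069 + (140432/(2240/3) + 5/17169) = 451069 + (140432*(3/2240) + 5/17169) = 451069 + (26331/140 + 5/17169) = 451069 + 452077639/2403660 = 1084668590179/2403660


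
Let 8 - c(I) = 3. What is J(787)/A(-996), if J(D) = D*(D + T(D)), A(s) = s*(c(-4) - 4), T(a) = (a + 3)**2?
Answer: -491786069/996 ≈ -4.9376e+5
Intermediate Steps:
c(I) = 5 (c(I) = 8 - 1*3 = 8 - 3 = 5)
T(a) = (3 + a)**2
A(s) = s (A(s) = s*(5 - 4) = s*1 = s)
J(D) = D*(D + (3 + D)**2)
J(787)/A(-996) = (787*(787 + (3 + 787)**2))/(-996) = (787*(787 + 790**2))*(-1/996) = (787*(787 + 624100))*(-1/996) = (787*624887)*(-1/996) = 491786069*(-1/996) = -491786069/996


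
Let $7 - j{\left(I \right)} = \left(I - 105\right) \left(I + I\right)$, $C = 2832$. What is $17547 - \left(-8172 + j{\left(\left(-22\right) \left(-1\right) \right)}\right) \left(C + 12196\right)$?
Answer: $67838911$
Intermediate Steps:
$j{\left(I \right)} = 7 - 2 I \left(-105 + I\right)$ ($j{\left(I \right)} = 7 - \left(I - 105\right) \left(I + I\right) = 7 - \left(-105 + I\right) 2 I = 7 - 2 I \left(-105 + I\right)$)
$17547 - \left(-8172 + j{\left(\left(-22\right) \left(-1\right) \right)}\right) \left(C + 12196\right) = 17547 - \left(-8172 + \left(7 - 2 \left(\left(-22\right) \left(-1\right)\right)^{2} + 210 \left(\left(-22\right) \left(-1\right)\right)\right)\right) \left(2832 + 12196\right) = 17547 - \left(-8172 + \left(7 - 2 \cdot 22^{2} + 210 \cdot 22\right)\right) 15028 = 17547 - \left(-8172 + \left(7 - 968 + 4620\right)\right) 15028 = 17547 - \left(-8172 + 3659\right) 15028 = 17547 - \left(-4513\right) 15028 = 17547 - -67821364 = 17547 + 67821364 = 67838911$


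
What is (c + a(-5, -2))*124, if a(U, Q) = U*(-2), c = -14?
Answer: -496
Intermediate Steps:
a(U, Q) = -2*U
(c + a(-5, -2))*124 = (-14 - 2*(-5))*124 = (-14 + 10)*124 = -4*124 = -496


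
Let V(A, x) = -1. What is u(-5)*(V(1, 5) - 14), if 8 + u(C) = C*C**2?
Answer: 1995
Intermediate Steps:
u(C) = -8 + C**3 (u(C) = -8 + C*C**2 = -8 + C**3)
u(-5)*(V(1, 5) - 14) = (-8 + (-5)**3)*(-1 - 14) = (-8 - 125)*(-15) = -133*(-15) = 1995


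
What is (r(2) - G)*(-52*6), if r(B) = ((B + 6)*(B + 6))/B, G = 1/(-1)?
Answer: -10296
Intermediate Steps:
G = -1
r(B) = (6 + B)²/B (r(B) = ((6 + B)*(6 + B))/B = (6 + B)²/B)
(r(2) - G)*(-52*6) = ((6 + 2)²/2 - 1*(-1))*(-52*6) = ((½)*8² + 1)*(-312) = ((½)*64 + 1)*(-312) = (32 + 1)*(-312) = 33*(-312) = -10296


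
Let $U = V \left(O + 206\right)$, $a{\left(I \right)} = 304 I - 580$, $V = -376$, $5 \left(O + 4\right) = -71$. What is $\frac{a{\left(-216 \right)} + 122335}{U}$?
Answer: $- \frac{93485}{117688} \approx -0.79435$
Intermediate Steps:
$O = - \frac{91}{5}$ ($O = -4 + \frac{1}{5} \left(-71\right) = -4 - \frac{71}{5} = - \frac{91}{5} \approx -18.2$)
$a{\left(I \right)} = -580 + 304 I$
$U = - \frac{353064}{5}$ ($U = - 376 \left(- \frac{91}{5} + 206\right) = \left(-376\right) \frac{939}{5} = - \frac{353064}{5} \approx -70613.0$)
$\frac{a{\left(-216 \right)} + 122335}{U} = \frac{\left(-580 + 304 \left(-216\right)\right) + 122335}{- \frac{353064}{5}} = \left(\left(-580 - 65664\right) + 122335\right) \left(- \frac{5}{353064}\right) = \left(-66244 + 122335\right) \left(- \frac{5}{353064}\right) = 56091 \left(- \frac{5}{353064}\right) = - \frac{93485}{117688}$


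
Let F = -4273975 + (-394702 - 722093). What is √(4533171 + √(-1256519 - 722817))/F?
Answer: -√(4533171 + 2*I*√494834)/5390770 ≈ -0.00039496 - 6.1288e-8*I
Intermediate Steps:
F = -5390770 (F = -4273975 - 1116795 = -5390770)
√(4533171 + √(-1256519 - 722817))/F = √(4533171 + √(-1256519 - 722817))/(-5390770) = √(4533171 + √(-1979336))*(-1/5390770) = √(4533171 + 2*I*√494834)*(-1/5390770) = -√(4533171 + 2*I*√494834)/5390770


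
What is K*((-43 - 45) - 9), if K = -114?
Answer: 11058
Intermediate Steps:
K*((-43 - 45) - 9) = -114*((-43 - 45) - 9) = -114*(-88 - 9) = -114*(-97) = 11058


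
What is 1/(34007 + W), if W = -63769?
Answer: -1/29762 ≈ -3.3600e-5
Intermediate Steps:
1/(34007 + W) = 1/(34007 - 63769) = 1/(-29762) = -1/29762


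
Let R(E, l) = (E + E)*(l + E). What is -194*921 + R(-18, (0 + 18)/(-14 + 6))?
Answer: -177945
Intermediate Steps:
R(E, l) = 2*E*(E + l) (R(E, l) = (2*E)*(E + l) = 2*E*(E + l))
-194*921 + R(-18, (0 + 18)/(-14 + 6)) = -194*921 + 2*(-18)*(-18 + (0 + 18)/(-14 + 6)) = -178674 + 2*(-18)*(-18 + 18/(-8)) = -178674 + 2*(-18)*(-18 + 18*(-1/8)) = -178674 + 2*(-18)*(-18 - 9/4) = -178674 + 2*(-18)*(-81/4) = -178674 + 729 = -177945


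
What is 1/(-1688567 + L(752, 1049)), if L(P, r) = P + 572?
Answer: -1/1687243 ≈ -5.9268e-7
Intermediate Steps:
L(P, r) = 572 + P
1/(-1688567 + L(752, 1049)) = 1/(-1688567 + (572 + 752)) = 1/(-1688567 + 1324) = 1/(-1687243) = -1/1687243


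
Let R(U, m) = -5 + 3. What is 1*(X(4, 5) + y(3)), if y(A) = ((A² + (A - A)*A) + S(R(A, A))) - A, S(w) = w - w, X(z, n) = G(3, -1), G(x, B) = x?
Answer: 9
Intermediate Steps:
X(z, n) = 3
R(U, m) = -2
S(w) = 0
y(A) = A² - A (y(A) = ((A² + (A - A)*A) + 0) - A = ((A² + 0*A) + 0) - A = ((A² + 0) + 0) - A = (A² + 0) - A = A² - A)
1*(X(4, 5) + y(3)) = 1*(3 + 3*(-1 + 3)) = 1*(3 + 3*2) = 1*(3 + 6) = 1*9 = 9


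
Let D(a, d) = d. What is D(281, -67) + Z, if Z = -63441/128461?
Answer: -8670328/128461 ≈ -67.494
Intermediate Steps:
Z = -63441/128461 (Z = -63441*1/128461 = -63441/128461 ≈ -0.49385)
D(281, -67) + Z = -67 - 63441/128461 = -8670328/128461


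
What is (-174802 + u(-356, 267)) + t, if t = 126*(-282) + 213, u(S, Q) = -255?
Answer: -210376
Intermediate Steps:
t = -35319 (t = -35532 + 213 = -35319)
(-174802 + u(-356, 267)) + t = (-174802 - 255) - 35319 = -175057 - 35319 = -210376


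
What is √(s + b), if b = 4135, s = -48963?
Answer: 2*I*√11207 ≈ 211.73*I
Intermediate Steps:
√(s + b) = √(-48963 + 4135) = √(-44828) = 2*I*√11207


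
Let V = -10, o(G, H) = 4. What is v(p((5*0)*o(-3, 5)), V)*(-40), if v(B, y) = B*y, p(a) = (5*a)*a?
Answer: 0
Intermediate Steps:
p(a) = 5*a**2
v(p((5*0)*o(-3, 5)), V)*(-40) = ((5*((5*0)*4)**2)*(-10))*(-40) = ((5*(0*4)**2)*(-10))*(-40) = ((5*0**2)*(-10))*(-40) = ((5*0)*(-10))*(-40) = (0*(-10))*(-40) = 0*(-40) = 0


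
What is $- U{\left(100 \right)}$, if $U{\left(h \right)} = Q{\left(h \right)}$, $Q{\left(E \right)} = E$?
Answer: $-100$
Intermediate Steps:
$U{\left(h \right)} = h$
$- U{\left(100 \right)} = \left(-1\right) 100 = -100$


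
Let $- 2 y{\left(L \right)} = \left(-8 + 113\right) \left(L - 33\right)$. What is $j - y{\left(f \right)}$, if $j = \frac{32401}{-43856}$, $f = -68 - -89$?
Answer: $- \frac{27661681}{43856} \approx -630.74$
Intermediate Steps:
$f = 21$ ($f = -68 + 89 = 21$)
$y{\left(L \right)} = \frac{3465}{2} - \frac{105 L}{2}$ ($y{\left(L \right)} = - \frac{\left(-8 + 113\right) \left(L - 33\right)}{2} = - \frac{105 \left(-33 + L\right)}{2} = - \frac{-3465 + 105 L}{2} = \frac{3465}{2} - \frac{105 L}{2}$)
$j = - \frac{32401}{43856}$ ($j = 32401 \left(- \frac{1}{43856}\right) = - \frac{32401}{43856} \approx -0.7388$)
$j - y{\left(f \right)} = - \frac{32401}{43856} - \left(\frac{3465}{2} - \frac{2205}{2}\right) = - \frac{32401}{43856} - 630 = - \frac{27661681}{43856}$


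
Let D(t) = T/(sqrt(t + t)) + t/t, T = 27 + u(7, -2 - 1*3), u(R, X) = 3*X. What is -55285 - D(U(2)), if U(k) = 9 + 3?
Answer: -55286 - sqrt(6) ≈ -55288.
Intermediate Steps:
U(k) = 12
T = 12 (T = 27 + 3*(-2 - 1*3) = 27 + 3*(-2 - 3) = 27 + 3*(-5) = 27 - 15 = 12)
D(t) = 1 + 6*sqrt(2)/sqrt(t) (D(t) = 12/(sqrt(t + t)) + t/t = 12/(sqrt(2*t)) + 1 = 12/((sqrt(2)*sqrt(t))) + 1 = 12*(sqrt(2)/(2*sqrt(t))) + 1 = 6*sqrt(2)/sqrt(t) + 1 = 1 + 6*sqrt(2)/sqrt(t))
-55285 - D(U(2)) = -55285 - (1 + 6*sqrt(2)/sqrt(12)) = -55285 - (1 + 6*sqrt(2)*(sqrt(3)/6)) = -55285 - (1 + sqrt(6)) = -55285 + (-1 - sqrt(6)) = -55286 - sqrt(6)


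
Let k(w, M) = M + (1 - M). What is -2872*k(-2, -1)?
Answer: -2872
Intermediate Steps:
k(w, M) = 1
-2872*k(-2, -1) = -2872*1 = -2872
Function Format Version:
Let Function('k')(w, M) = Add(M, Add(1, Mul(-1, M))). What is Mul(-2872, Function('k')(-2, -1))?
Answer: -2872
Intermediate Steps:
Function('k')(w, M) = 1
Mul(-2872, Function('k')(-2, -1)) = Mul(-2872, 1) = -2872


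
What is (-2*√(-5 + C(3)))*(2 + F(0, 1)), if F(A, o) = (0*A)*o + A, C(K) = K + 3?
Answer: -4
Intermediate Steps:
C(K) = 3 + K
F(A, o) = A (F(A, o) = 0*o + A = 0 + A = A)
(-2*√(-5 + C(3)))*(2 + F(0, 1)) = (-2*√(-5 + (3 + 3)))*(2 + 0) = -2*√(-5 + 6)*2 = -2*√1*2 = -2*1*2 = -2*2 = -4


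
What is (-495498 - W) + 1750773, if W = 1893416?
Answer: -638141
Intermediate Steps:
(-495498 - W) + 1750773 = (-495498 - 1*1893416) + 1750773 = (-495498 - 1893416) + 1750773 = -2388914 + 1750773 = -638141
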